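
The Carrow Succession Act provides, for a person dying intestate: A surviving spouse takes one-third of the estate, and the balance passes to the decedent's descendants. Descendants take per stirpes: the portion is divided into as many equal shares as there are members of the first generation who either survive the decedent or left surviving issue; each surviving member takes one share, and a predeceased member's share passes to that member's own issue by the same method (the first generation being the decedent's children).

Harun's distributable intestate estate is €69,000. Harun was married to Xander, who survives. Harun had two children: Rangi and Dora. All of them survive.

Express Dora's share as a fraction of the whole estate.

Xander takes one-third of €69,000 = €23,000. The remaining €46,000 passes to the descendants.
The descendants' portion (€46,000) is divided into 2 shares of €23,000: Rangi and Dora each take €23,000.

Dora receives 1/3 of the estate.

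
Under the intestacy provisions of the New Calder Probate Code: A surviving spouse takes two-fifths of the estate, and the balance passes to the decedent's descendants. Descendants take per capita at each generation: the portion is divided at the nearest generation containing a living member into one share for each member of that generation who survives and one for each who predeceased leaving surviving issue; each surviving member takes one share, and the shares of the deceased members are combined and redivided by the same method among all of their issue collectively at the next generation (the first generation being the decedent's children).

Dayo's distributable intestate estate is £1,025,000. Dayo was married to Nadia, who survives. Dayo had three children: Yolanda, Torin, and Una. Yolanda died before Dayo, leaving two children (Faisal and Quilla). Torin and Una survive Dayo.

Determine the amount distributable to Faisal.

Nadia takes two-fifths of £1,025,000 = £410,000. The remaining £615,000 passes to the descendants.
The descendants' portion (£615,000) is divided at the children's generation into 3 shares of £205,000. Torin and Una each take £205,000. The remaining share for the deceased Yolanda (£205,000) is carried to the next generation.
That pool (£205,000) is divided at the grandchildren's generation equally among Faisal and Quilla: £102,500 each.

Faisal receives £102,500.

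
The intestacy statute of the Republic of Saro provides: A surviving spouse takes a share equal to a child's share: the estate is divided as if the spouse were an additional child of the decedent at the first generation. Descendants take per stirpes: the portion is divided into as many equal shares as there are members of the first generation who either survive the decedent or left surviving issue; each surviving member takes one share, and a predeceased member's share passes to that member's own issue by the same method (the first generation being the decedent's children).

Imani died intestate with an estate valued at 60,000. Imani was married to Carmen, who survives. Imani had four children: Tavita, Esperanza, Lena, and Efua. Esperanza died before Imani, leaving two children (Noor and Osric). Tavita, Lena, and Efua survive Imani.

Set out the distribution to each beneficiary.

Carmen: 12,000; Tavita: 12,000; Noor: 6,000; Osric: 6,000; Lena: 12,000; Efua: 12,000

The spouse counts as an additional share at the children's level, so there are 5 primary shares of 12,000. Carmen takes one such share (12,000).
The children's combined portion (48,000) is divided into 4 shares of 12,000: Tavita, Lena, and Efua each take 12,000; Esperanza's 12,000 share passes to Esperanza's issue.
Esperanza's share (12,000) is divided into 2 shares of 6,000: Noor and Osric each take 6,000.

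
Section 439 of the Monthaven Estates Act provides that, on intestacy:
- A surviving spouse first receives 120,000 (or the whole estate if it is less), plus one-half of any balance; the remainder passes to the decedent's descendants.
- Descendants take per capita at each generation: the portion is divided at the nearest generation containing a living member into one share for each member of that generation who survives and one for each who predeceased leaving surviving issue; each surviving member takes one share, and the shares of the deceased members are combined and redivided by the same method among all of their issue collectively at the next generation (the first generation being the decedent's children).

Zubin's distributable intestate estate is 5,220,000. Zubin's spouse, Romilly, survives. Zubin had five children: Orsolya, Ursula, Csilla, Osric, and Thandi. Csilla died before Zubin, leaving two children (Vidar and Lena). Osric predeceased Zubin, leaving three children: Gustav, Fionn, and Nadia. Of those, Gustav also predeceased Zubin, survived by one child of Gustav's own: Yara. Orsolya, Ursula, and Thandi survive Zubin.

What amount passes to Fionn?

Fionn receives 204,000.

Romilly first takes 120,000, leaving a balance of 5,100,000. Romilly then takes one-half of the balance (2,550,000), for a total of 2,670,000. The remaining 2,550,000 passes to the descendants.
The descendants' portion (2,550,000) is divided at the children's generation into 5 shares of 510,000. Orsolya, Ursula, and Thandi each take 510,000. The 2 shares of the deceased (Csilla and Osric) are combined into a pool of 1,020,000.
That pool (1,020,000) is divided at the grandchildren's generation into 5 shares of 204,000. Vidar, Lena, Fionn, and Nadia each take 204,000. The remaining share for the deceased Gustav (204,000) is carried to the next generation.
That pool (204,000) passes entirely to Yara, the sole taker at the great-grandchildren's generation.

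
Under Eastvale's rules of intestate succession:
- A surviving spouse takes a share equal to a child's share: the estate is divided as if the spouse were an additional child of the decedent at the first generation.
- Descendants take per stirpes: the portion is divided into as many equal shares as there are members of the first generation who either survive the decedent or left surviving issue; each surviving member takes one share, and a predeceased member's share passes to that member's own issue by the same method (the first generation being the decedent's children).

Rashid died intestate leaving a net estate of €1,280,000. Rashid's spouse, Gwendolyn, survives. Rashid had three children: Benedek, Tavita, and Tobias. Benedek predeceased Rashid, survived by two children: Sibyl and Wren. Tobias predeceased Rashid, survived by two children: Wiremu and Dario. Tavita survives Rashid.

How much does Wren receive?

The spouse counts as an additional share at the children's level, so there are 4 primary shares of €320,000. Gwendolyn takes one such share (€320,000).
The children's combined portion (€960,000) is divided into 3 shares of €320,000: Tavita takes €320,000; Benedek's €320,000 share passes to Benedek's issue; Tobias's €320,000 share passes to Tobias's issue.
Benedek's share (€320,000) is divided into 2 shares of €160,000: Sibyl and Wren each take €160,000.
Tobias's share (€320,000) is divided into 2 shares of €160,000: Wiremu and Dario each take €160,000.

Wren receives €160,000.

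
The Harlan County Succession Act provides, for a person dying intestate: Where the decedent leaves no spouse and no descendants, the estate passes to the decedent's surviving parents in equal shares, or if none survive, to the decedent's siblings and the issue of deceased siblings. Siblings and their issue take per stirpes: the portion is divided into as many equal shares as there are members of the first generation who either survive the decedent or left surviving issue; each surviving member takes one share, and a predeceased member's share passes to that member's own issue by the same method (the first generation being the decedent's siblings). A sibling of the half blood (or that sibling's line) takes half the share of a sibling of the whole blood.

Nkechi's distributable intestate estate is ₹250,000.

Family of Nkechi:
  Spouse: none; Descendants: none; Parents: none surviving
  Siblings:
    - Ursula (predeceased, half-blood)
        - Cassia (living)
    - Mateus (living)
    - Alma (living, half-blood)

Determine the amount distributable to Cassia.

Cassia receives ₹62,500.

The entire ₹250,000 passes to the siblings and their issue.
Counting each half-blood sibling's line as half a unit, there are 2 units in ₹250,000, so one unit is ₹125,000. Whole-blood lines (Mateus) take ₹125,000 each; half-blood lines (Ursula and Alma) take ₹62,500 each.
Ursula's share (₹62,500) passes entirely to Cassia.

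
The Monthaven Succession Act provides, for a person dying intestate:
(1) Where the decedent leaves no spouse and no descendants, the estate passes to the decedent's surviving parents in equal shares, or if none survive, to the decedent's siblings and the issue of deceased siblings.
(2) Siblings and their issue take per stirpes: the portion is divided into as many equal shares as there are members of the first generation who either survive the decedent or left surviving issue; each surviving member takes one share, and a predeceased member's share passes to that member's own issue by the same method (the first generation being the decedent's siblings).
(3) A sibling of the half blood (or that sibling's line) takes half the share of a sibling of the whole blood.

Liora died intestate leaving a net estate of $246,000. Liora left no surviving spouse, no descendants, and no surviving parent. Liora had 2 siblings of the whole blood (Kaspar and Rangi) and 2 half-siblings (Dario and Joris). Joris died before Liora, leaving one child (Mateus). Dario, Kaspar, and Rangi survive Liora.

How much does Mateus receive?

The entire $246,000 passes to the siblings and their issue.
Counting each half-blood sibling's line as half a unit, there are 3 units in $246,000, so one unit is $82,000. Whole-blood lines (Kaspar and Rangi) take $82,000 each; half-blood lines (Dario and Joris) take $41,000 each.
Joris's share ($41,000) passes entirely to Mateus.

Mateus receives $41,000.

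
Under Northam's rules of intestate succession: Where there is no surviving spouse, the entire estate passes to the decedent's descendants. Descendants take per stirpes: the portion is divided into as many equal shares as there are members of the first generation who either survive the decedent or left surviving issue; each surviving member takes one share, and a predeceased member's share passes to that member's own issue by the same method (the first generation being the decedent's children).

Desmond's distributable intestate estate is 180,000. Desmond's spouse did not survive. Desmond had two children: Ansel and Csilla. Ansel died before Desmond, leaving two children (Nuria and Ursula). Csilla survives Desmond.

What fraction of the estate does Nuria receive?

Nuria receives 1/4 of the estate.

The entire 180,000 passes to the descendants.
That amount (180,000) is divided into 2 shares of 90,000: Csilla takes 90,000; Ansel's 90,000 share passes to Ansel's issue.
Ansel's share (90,000) is divided into 2 shares of 45,000: Nuria and Ursula each take 45,000.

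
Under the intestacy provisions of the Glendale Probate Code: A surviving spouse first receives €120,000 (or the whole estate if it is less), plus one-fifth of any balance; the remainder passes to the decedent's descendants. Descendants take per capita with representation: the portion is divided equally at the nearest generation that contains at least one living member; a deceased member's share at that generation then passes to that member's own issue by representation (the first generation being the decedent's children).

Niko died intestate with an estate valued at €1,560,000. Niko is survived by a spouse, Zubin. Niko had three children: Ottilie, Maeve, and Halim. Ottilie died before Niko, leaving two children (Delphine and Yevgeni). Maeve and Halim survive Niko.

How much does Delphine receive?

Delphine receives €192,000.

Zubin first takes €120,000, leaving a balance of €1,440,000. Zubin then takes one-fifth of the balance (€288,000), for a total of €408,000. The remaining €1,152,000 passes to the descendants.
The descendants' portion (€1,152,000) is divided into 3 shares of €384,000: Maeve and Halim each take €384,000; Ottilie's €384,000 share passes to Ottilie's issue.
Ottilie's share (€384,000) is divided into 2 shares of €192,000: Delphine and Yevgeni each take €192,000.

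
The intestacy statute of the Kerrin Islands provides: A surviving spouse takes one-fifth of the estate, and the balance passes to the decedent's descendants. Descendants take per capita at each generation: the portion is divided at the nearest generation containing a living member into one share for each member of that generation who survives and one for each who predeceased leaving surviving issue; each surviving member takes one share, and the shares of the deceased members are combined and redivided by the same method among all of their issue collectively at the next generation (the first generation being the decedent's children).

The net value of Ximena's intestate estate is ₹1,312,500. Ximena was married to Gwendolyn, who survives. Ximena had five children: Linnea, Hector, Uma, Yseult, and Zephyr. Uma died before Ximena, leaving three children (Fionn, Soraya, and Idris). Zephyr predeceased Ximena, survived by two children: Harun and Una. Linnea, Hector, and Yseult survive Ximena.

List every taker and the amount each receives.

Gwendolyn: ₹262,500; Linnea: ₹210,000; Hector: ₹210,000; Fionn: ₹84,000; Soraya: ₹84,000; Idris: ₹84,000; Yseult: ₹210,000; Harun: ₹84,000; Una: ₹84,000

Gwendolyn takes one-fifth of ₹1,312,500 = ₹262,500. The remaining ₹1,050,000 passes to the descendants.
The descendants' portion (₹1,050,000) is divided at the children's generation into 5 shares of ₹210,000. Linnea, Hector, and Yseult each take ₹210,000. The 2 shares of the deceased (Uma and Zephyr) are combined into a pool of ₹420,000.
That pool (₹420,000) is divided at the grandchildren's generation equally among Fionn, Soraya, Idris, Harun, and Una: ₹84,000 each.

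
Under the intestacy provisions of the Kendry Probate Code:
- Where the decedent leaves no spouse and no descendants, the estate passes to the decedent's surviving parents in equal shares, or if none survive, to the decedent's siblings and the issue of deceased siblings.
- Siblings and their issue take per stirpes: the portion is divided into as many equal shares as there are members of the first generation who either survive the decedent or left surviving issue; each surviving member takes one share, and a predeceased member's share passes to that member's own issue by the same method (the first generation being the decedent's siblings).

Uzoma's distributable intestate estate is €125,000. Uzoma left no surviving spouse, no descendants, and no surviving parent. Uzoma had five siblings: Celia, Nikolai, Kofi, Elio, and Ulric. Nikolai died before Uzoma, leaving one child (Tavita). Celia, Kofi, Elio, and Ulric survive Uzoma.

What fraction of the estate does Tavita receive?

The entire €125,000 passes to the siblings and their issue.
That amount (€125,000) is divided into 5 shares of €25,000: Celia, Kofi, Elio, and Ulric each take €25,000; Nikolai's €25,000 share passes to Nikolai's issue.
Nikolai's share (€25,000) passes entirely to Tavita.

Tavita receives 1/5 of the estate.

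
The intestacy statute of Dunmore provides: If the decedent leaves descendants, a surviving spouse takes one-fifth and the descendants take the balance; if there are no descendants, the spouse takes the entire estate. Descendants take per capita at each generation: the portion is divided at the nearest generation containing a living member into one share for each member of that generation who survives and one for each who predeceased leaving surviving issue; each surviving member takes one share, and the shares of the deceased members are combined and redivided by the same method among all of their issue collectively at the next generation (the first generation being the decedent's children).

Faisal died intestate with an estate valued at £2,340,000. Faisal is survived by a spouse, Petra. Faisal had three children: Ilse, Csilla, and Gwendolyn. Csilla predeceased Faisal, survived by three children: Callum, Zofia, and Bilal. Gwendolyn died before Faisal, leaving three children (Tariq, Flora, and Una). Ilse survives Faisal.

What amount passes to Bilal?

Petra takes one-fifth of £2,340,000 = £468,000. The remaining £1,872,000 passes to the descendants.
The descendants' portion (£1,872,000) is divided at the children's generation into 3 shares of £624,000. Ilse takes £624,000. The 2 shares of the deceased (Csilla and Gwendolyn) are combined into a pool of £1,248,000.
That pool (£1,248,000) is divided at the grandchildren's generation equally among Callum, Zofia, Bilal, Tariq, Flora, and Una: £208,000 each.

Bilal receives £208,000.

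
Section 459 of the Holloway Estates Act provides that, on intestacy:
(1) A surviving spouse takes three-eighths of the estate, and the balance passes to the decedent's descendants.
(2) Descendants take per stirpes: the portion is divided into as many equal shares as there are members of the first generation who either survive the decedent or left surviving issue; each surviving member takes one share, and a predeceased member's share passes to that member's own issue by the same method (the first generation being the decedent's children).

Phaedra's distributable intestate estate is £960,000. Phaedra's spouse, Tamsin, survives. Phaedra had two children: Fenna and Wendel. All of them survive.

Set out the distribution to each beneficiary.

Tamsin: £360,000; Fenna: £300,000; Wendel: £300,000

Tamsin takes three-eighths of £960,000 = £360,000. The remaining £600,000 passes to the descendants.
The descendants' portion (£600,000) is divided into 2 shares of £300,000: Fenna and Wendel each take £300,000.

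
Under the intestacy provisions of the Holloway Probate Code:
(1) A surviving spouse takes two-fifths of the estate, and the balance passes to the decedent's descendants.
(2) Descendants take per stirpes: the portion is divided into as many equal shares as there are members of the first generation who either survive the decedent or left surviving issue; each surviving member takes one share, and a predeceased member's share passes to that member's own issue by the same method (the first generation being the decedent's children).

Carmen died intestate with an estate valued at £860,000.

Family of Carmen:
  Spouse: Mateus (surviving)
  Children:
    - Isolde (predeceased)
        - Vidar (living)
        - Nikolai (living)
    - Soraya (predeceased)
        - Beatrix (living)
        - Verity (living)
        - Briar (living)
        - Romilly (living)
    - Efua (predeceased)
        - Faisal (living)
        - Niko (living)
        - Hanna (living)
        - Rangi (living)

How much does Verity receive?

Verity receives £43,000.

Mateus takes two-fifths of £860,000 = £344,000. The remaining £516,000 passes to the descendants.
The descendants' portion (£516,000) is divided into 3 shares of £172,000: Isolde's £172,000 share passes to Isolde's issue; Soraya's £172,000 share passes to Soraya's issue; Efua's £172,000 share passes to Efua's issue.
Isolde's share (£172,000) is divided into 2 shares of £86,000: Vidar and Nikolai each take £86,000.
Soraya's share (£172,000) is divided into 4 shares of £43,000: Beatrix, Verity, Briar, and Romilly each take £43,000.
Efua's share (£172,000) is divided into 4 shares of £43,000: Faisal, Niko, Hanna, and Rangi each take £43,000.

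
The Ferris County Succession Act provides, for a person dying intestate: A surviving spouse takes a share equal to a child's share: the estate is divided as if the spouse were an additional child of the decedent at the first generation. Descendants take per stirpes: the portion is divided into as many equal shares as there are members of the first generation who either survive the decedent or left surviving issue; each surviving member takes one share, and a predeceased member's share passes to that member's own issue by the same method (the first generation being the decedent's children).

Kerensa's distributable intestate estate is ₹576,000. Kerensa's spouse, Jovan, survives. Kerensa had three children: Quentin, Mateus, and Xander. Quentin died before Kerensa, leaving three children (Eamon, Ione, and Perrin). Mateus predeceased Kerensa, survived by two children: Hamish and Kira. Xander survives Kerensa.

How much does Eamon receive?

Eamon receives ₹48,000.

The spouse counts as an additional share at the children's level, so there are 4 primary shares of ₹144,000. Jovan takes one such share (₹144,000).
The children's combined portion (₹432,000) is divided into 3 shares of ₹144,000: Xander takes ₹144,000; Quentin's ₹144,000 share passes to Quentin's issue; Mateus's ₹144,000 share passes to Mateus's issue.
Quentin's share (₹144,000) is divided into 3 shares of ₹48,000: Eamon, Ione, and Perrin each take ₹48,000.
Mateus's share (₹144,000) is divided into 2 shares of ₹72,000: Hamish and Kira each take ₹72,000.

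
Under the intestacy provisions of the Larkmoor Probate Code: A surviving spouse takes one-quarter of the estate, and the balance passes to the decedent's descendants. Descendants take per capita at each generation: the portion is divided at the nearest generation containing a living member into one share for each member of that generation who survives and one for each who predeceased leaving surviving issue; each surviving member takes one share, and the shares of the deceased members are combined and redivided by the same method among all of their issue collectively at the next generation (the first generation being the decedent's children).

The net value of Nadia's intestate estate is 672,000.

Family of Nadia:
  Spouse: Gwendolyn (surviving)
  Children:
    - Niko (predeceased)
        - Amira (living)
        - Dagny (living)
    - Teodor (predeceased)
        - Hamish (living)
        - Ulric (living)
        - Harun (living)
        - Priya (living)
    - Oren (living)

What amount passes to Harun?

Gwendolyn takes one-quarter of 672,000 = 168,000. The remaining 504,000 passes to the descendants.
The descendants' portion (504,000) is divided at the children's generation into 3 shares of 168,000. Oren takes 168,000. The 2 shares of the deceased (Niko and Teodor) are combined into a pool of 336,000.
That pool (336,000) is divided at the grandchildren's generation equally among Amira, Dagny, Hamish, Ulric, Harun, and Priya: 56,000 each.

Harun receives 56,000.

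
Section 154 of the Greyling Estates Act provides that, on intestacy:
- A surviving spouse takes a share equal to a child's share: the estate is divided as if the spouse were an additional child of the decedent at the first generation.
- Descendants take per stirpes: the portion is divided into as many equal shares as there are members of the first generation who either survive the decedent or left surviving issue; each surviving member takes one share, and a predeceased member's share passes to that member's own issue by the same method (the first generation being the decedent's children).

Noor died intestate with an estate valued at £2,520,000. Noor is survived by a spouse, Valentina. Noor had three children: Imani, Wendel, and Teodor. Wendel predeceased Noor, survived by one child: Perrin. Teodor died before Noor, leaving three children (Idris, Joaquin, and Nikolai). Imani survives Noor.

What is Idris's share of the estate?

The spouse counts as an additional share at the children's level, so there are 4 primary shares of £630,000. Valentina takes one such share (£630,000).
The children's combined portion (£1,890,000) is divided into 3 shares of £630,000: Imani takes £630,000; Wendel's £630,000 share passes to Wendel's issue; Teodor's £630,000 share passes to Teodor's issue.
Wendel's share (£630,000) passes entirely to Perrin.
Teodor's share (£630,000) is divided into 3 shares of £210,000: Idris, Joaquin, and Nikolai each take £210,000.

Idris receives £210,000.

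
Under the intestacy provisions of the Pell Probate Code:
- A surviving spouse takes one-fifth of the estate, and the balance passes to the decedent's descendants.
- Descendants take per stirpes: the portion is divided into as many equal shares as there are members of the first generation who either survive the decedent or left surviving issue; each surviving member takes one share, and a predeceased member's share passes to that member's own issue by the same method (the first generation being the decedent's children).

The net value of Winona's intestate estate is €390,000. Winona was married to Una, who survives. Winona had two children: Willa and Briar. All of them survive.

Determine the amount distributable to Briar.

Una takes one-fifth of €390,000 = €78,000. The remaining €312,000 passes to the descendants.
The descendants' portion (€312,000) is divided into 2 shares of €156,000: Willa and Briar each take €156,000.

Briar receives €156,000.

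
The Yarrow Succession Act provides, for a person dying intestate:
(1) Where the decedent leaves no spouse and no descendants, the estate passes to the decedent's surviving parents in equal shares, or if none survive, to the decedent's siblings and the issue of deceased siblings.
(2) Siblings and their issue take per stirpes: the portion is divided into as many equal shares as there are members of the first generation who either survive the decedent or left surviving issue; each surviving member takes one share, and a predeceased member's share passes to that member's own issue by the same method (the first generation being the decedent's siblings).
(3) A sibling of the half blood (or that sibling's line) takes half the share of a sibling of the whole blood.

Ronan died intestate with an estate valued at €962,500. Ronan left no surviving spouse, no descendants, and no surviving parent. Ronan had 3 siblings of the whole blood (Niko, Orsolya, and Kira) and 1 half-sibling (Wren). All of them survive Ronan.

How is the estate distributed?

Niko: €275,000; Orsolya: €275,000; Kira: €275,000; Wren: €137,500

The entire €962,500 passes to the siblings and their issue.
Counting each half-blood sibling's line as half a unit, there are 7/2 units in €962,500, so one unit is €275,000. Whole-blood lines (Niko, Orsolya, and Kira) take €275,000 each; half-blood lines (Wren) take €137,500 each.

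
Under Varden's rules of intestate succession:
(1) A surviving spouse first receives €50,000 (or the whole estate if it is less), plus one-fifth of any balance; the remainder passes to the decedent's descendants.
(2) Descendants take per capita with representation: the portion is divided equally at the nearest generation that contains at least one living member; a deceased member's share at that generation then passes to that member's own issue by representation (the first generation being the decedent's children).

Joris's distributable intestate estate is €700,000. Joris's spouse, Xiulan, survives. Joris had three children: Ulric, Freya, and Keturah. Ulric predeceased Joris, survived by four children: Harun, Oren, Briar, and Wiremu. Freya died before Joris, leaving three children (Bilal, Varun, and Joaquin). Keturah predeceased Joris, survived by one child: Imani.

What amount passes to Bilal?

Bilal receives €65,000.

Xiulan first takes €50,000, leaving a balance of €650,000. Xiulan then takes one-fifth of the balance (€130,000), for a total of €180,000. The remaining €520,000 passes to the descendants.
No child survives, so the initial division is made at the grandchildren's generation.
The descendants' portion (€520,000) is divided into 8 shares of €65,000: Harun, Oren, Briar, Wiremu, Bilal, Varun, Joaquin, and Imani each take €65,000.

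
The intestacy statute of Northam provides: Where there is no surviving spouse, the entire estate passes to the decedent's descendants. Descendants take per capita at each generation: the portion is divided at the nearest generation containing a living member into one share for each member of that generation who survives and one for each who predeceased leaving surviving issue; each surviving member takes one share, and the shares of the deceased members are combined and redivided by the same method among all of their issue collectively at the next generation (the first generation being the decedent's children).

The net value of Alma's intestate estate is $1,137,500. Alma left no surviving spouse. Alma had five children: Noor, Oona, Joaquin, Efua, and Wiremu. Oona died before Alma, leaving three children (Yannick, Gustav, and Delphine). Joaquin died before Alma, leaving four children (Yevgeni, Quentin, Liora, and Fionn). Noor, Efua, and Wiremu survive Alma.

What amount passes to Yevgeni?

Yevgeni receives $65,000.

The entire $1,137,500 passes to the descendants.
That amount ($1,137,500) is divided at the children's generation into 5 shares of $227,500. Noor, Efua, and Wiremu each take $227,500. The 2 shares of the deceased (Oona and Joaquin) are combined into a pool of $455,000.
That pool ($455,000) is divided at the grandchildren's generation equally among Yannick, Gustav, Delphine, Yevgeni, Quentin, Liora, and Fionn: $65,000 each.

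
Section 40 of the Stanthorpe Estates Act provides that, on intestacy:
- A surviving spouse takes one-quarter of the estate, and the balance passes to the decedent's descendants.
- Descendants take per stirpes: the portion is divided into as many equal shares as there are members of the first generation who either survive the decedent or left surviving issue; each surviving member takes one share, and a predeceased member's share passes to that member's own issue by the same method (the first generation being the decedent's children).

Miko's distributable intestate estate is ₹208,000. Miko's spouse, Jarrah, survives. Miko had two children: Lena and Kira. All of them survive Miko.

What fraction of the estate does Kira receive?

Jarrah takes one-quarter of ₹208,000 = ₹52,000. The remaining ₹156,000 passes to the descendants.
The descendants' portion (₹156,000) is divided into 2 shares of ₹78,000: Lena and Kira each take ₹78,000.

Kira receives 3/8 of the estate.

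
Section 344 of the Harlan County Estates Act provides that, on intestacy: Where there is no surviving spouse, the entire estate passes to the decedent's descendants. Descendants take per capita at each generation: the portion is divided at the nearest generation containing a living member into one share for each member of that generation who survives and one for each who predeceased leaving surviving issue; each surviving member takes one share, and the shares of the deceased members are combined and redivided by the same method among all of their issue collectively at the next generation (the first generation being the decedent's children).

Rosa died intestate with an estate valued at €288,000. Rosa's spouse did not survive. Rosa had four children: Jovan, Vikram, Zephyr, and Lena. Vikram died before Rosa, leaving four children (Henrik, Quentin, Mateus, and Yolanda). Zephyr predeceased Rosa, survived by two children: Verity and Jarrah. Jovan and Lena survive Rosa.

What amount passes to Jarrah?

Jarrah receives €24,000.

The entire €288,000 passes to the descendants.
That amount (€288,000) is divided at the children's generation into 4 shares of €72,000. Jovan and Lena each take €72,000. The 2 shares of the deceased (Vikram and Zephyr) are combined into a pool of €144,000.
That pool (€144,000) is divided at the grandchildren's generation equally among Henrik, Quentin, Mateus, Yolanda, Verity, and Jarrah: €24,000 each.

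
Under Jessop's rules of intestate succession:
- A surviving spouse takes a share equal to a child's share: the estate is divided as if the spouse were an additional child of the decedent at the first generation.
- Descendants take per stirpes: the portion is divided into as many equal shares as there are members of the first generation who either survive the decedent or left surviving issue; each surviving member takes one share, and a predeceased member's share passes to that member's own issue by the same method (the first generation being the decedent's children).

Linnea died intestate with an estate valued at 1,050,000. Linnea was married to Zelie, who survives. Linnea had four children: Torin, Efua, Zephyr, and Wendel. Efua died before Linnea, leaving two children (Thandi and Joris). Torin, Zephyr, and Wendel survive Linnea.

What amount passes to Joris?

The spouse counts as an additional share at the children's level, so there are 5 primary shares of 210,000. Zelie takes one such share (210,000).
The children's combined portion (840,000) is divided into 4 shares of 210,000: Torin, Zephyr, and Wendel each take 210,000; Efua's 210,000 share passes to Efua's issue.
Efua's share (210,000) is divided into 2 shares of 105,000: Thandi and Joris each take 105,000.

Joris receives 105,000.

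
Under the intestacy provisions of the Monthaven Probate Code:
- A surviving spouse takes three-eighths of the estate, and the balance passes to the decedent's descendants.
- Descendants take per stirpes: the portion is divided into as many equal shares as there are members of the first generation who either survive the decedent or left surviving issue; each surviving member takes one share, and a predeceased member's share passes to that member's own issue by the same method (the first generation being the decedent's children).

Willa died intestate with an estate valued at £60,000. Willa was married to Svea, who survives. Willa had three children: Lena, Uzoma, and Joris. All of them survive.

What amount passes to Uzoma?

Uzoma receives £12,500.

Svea takes three-eighths of £60,000 = £22,500. The remaining £37,500 passes to the descendants.
The descendants' portion (£37,500) is divided into 3 shares of £12,500: Lena, Uzoma, and Joris each take £12,500.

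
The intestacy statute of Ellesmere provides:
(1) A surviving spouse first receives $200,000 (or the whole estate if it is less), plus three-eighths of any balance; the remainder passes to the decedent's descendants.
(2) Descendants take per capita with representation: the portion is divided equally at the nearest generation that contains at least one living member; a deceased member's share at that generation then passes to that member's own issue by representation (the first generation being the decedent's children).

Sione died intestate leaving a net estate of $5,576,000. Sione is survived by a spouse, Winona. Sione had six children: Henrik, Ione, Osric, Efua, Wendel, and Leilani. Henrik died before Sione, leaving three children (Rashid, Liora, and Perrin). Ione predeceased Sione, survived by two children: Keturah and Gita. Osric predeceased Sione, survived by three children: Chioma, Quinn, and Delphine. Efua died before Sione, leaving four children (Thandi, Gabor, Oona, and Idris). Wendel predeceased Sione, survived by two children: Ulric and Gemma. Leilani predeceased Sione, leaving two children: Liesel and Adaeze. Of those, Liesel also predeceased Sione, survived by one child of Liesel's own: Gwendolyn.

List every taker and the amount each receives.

Winona: $2,216,000; Rashid: $210,000; Liora: $210,000; Perrin: $210,000; Keturah: $210,000; Gita: $210,000; Chioma: $210,000; Quinn: $210,000; Delphine: $210,000; Thandi: $210,000; Gabor: $210,000; Oona: $210,000; Idris: $210,000; Ulric: $210,000; Gemma: $210,000; Gwendolyn: $210,000; Adaeze: $210,000

Winona first takes $200,000, leaving a balance of $5,376,000. Winona then takes three-eighths of the balance ($2,016,000), for a total of $2,216,000. The remaining $3,360,000 passes to the descendants.
No child survives, so the initial division is made at the grandchildren's generation.
The descendants' portion ($3,360,000) is divided into 16 shares of $210,000: Rashid, Liora, Perrin, Keturah, Gita, Chioma, Quinn, Delphine, Thandi, Gabor, Oona, Idris, Ulric, Gemma, and Adaeze each take $210,000; Liesel's $210,000 share passes to Liesel's issue.
Liesel's share ($210,000) passes entirely to Gwendolyn.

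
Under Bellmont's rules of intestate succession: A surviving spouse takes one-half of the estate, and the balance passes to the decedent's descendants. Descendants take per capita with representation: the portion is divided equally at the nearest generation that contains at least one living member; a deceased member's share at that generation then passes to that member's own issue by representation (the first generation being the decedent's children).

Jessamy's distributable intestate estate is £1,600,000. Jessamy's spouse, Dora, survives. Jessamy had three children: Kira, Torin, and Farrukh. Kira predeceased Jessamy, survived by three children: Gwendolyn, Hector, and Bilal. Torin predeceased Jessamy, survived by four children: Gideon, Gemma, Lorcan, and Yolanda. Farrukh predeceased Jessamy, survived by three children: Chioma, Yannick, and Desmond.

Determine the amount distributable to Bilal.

Dora takes one-half of £1,600,000 = £800,000. The remaining £800,000 passes to the descendants.
No child survives, so the initial division is made at the grandchildren's generation.
The descendants' portion (£800,000) is divided into 10 shares of £80,000: Gwendolyn, Hector, Bilal, Gideon, Gemma, Lorcan, Yolanda, Chioma, Yannick, and Desmond each take £80,000.

Bilal receives £80,000.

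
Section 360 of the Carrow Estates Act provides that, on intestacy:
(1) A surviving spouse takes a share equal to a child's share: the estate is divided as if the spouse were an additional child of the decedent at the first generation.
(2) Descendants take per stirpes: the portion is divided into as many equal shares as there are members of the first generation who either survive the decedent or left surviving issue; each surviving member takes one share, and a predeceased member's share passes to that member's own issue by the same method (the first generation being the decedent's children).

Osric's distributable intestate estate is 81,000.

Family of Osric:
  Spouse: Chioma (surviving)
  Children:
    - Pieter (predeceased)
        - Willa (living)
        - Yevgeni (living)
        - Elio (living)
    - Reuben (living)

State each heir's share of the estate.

The spouse counts as an additional share at the children's level, so there are 3 primary shares of 27,000. Chioma takes one such share (27,000).
The children's combined portion (54,000) is divided into 2 shares of 27,000: Reuben takes 27,000; Pieter's 27,000 share passes to Pieter's issue.
Pieter's share (27,000) is divided into 3 shares of 9,000: Willa, Yevgeni, and Elio each take 9,000.

Chioma: 27,000; Willa: 9,000; Yevgeni: 9,000; Elio: 9,000; Reuben: 27,000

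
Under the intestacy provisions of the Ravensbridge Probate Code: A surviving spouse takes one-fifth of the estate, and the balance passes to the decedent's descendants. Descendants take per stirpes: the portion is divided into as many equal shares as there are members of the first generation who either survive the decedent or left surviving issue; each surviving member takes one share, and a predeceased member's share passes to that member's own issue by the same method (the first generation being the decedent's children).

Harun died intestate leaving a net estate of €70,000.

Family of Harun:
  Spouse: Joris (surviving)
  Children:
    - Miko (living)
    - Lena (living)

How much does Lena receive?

Joris takes one-fifth of €70,000 = €14,000. The remaining €56,000 passes to the descendants.
The descendants' portion (€56,000) is divided into 2 shares of €28,000: Miko and Lena each take €28,000.

Lena receives €28,000.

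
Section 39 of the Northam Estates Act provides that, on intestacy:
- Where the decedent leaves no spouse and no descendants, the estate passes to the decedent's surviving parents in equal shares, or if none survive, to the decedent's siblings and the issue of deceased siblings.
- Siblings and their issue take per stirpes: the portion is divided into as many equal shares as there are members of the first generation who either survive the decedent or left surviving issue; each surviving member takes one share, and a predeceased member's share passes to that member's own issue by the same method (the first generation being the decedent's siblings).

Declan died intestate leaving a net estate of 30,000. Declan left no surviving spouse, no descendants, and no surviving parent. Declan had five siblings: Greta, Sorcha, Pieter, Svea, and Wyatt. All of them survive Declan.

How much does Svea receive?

Svea receives 6,000.

The entire 30,000 passes to the siblings and their issue.
That amount (30,000) is divided into 5 shares of 6,000: Greta, Sorcha, Pieter, Svea, and Wyatt each take 6,000.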